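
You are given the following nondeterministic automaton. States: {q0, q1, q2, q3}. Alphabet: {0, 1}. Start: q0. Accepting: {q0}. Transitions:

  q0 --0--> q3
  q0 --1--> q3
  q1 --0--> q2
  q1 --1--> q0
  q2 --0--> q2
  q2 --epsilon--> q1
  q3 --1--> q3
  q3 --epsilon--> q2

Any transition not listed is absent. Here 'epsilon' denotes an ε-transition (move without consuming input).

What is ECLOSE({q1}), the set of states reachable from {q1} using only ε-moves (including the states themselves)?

{q1}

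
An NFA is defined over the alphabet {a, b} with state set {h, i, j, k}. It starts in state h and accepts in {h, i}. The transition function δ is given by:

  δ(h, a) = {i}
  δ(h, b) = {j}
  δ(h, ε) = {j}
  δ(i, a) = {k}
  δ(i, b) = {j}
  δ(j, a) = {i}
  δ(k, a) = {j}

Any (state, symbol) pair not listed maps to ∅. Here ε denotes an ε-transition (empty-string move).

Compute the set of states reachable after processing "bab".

Start: ε-closure({h}) = {h, j}.
Read 'b': h→{j}, j→∅; now {j}.
Read 'a': j→{i}; now {i}.
Read 'b': i→{j}; now {j}.

{j}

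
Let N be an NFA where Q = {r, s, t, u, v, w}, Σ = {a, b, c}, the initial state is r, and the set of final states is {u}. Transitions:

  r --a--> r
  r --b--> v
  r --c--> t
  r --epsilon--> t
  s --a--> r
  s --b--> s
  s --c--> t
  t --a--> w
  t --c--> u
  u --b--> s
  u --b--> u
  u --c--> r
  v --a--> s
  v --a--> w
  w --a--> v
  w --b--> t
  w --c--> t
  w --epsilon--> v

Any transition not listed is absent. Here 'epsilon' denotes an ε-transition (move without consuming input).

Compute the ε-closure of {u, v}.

Begin with {u, v}.
No ε-moves leave this set, so the closure equals the set itself.

{u, v}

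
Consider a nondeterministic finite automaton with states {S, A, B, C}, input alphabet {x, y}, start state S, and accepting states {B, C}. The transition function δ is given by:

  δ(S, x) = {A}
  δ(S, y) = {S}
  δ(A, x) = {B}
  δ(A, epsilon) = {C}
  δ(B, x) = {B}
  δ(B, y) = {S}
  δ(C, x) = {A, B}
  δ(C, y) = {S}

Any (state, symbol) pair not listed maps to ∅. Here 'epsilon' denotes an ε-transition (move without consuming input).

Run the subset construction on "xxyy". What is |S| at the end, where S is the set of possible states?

Start in {S}.
Read 'x': {S} → {A, C}.
Read 'x': {A, C} → {A, B, C}.
Read 'y': {A, B, C} → {S}.
Read 'y': {S} → {S}.
That set has 1 state.

1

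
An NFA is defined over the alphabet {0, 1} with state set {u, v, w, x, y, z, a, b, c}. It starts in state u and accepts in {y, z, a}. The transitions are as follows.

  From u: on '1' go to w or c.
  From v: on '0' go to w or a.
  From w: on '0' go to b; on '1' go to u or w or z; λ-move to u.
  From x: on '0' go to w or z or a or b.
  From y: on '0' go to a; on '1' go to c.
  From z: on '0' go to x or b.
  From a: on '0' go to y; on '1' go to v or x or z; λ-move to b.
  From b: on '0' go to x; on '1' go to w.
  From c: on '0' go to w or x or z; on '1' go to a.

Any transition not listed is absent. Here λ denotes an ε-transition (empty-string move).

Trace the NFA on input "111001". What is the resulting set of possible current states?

{u, v, w, x, z, c}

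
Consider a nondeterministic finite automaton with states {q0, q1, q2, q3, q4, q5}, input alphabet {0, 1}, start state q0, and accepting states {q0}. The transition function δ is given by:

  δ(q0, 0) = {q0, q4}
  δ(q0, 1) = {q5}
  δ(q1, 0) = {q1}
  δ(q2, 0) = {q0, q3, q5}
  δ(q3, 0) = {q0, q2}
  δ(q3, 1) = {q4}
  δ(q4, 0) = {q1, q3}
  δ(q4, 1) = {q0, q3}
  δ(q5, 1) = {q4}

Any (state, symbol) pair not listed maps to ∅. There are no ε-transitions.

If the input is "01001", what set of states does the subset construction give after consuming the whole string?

Start in {q0}.
Read '0': q0→{q0, q4}; now {q0, q4}.
Read '1': q0→{q5}, q4→{q0, q3}; now {q0, q3, q5}.
Read '0': q0→{q0, q4}, q3→{q0, q2}, q5→∅; now {q0, q2, q4}.
Read '0': q0→{q0, q4}, q2→{q0, q3, q5}, q4→{q1, q3}; now {q0, q1, q3, q4, q5}.
Read '1': q0→{q5}, q1→∅, q3→{q4}, q4→{q0, q3}, q5→{q4}; now {q0, q3, q4, q5}.

{q0, q3, q4, q5}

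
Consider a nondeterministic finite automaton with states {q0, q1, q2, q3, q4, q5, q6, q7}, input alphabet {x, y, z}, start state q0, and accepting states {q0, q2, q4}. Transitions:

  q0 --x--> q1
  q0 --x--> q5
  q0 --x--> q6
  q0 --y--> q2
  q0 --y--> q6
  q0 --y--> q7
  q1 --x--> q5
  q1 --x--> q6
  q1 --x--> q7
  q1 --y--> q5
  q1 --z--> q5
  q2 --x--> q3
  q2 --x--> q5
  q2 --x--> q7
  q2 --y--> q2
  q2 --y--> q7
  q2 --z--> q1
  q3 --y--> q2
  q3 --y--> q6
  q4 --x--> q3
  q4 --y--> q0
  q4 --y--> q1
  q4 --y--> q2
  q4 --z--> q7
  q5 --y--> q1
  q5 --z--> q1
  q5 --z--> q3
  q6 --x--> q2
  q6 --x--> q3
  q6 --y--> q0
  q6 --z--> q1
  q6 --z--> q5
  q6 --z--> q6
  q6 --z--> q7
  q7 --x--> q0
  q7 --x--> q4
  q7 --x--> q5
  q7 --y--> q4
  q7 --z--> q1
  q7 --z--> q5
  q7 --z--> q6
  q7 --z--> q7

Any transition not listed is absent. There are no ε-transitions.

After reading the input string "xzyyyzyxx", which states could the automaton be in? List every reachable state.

{q0, q2, q3, q4, q5, q6, q7}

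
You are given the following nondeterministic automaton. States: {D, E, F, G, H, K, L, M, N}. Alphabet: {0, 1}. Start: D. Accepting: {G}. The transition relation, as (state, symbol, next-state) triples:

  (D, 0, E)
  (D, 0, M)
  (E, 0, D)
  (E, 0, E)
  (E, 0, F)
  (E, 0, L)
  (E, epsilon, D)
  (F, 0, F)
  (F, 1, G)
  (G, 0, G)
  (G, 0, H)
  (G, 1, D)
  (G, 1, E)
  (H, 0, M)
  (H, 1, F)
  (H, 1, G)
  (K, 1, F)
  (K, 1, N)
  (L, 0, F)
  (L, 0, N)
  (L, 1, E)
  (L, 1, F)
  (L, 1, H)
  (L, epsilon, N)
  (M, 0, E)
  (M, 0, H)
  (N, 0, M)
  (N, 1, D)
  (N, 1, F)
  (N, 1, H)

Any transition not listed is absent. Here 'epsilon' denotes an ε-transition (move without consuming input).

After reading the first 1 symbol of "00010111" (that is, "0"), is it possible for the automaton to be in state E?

Yes

Start in {D}.
Read '0': D→{E, M}; union {E, M}; ε-closure = {D, E, M}.
State E is in {D, E, M}.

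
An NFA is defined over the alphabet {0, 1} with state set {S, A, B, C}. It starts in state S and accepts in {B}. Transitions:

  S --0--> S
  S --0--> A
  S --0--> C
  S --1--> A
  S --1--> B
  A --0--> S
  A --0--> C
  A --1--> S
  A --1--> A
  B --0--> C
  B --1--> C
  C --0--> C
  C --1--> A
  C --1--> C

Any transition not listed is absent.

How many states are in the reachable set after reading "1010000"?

3

Start in {S}.
Read '1': {S} → {A, B}.
Read '0': {A, B} → {S, C}.
Read '1': {S, C} → {A, B, C}.
Read '0': {A, B, C} → {S, C}.
Read '0': {S, C} → {S, A, C}.
Read '0': {S, A, C} → {S, A, C}.
Read '0': {S, A, C} → {S, A, C}.
That set has 3 states.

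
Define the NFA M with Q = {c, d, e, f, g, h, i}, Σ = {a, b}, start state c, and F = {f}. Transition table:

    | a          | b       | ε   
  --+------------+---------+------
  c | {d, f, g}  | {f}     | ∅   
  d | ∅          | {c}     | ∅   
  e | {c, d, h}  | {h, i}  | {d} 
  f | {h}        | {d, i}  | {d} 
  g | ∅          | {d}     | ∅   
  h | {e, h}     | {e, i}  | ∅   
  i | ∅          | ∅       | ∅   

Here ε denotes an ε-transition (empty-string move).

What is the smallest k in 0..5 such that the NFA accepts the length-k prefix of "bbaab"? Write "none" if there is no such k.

1

Start in {c}.
Read 'b': c→{f}; union {f}; ε-closure = {d, f}.
None of the earlier sets intersect F, but {d, f} does.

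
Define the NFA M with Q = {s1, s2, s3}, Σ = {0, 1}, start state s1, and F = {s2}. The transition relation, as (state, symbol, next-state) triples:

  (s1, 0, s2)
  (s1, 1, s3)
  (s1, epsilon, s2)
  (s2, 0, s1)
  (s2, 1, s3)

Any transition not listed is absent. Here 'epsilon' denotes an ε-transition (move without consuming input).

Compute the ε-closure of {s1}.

Begin with {s1}.
ε-move s1 → s2; add s2.

{s1, s2}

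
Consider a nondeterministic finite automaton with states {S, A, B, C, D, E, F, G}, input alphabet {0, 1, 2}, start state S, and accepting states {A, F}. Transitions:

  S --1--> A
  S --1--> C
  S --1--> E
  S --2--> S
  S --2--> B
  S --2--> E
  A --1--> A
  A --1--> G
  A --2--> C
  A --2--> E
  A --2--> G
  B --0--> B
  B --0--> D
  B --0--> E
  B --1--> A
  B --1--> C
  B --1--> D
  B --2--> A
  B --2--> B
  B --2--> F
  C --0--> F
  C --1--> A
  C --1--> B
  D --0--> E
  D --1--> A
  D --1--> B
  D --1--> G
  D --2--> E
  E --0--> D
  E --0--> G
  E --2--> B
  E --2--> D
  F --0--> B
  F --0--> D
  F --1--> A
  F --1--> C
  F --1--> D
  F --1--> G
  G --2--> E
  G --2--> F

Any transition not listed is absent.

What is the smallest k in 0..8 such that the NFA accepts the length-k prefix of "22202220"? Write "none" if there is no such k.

Start in {S}.
Read '2': S→{S, B, E}; now {S, B, E}.
Read '2': S→{S, B, E}, B→{A, B, F}, E→{B, D}; now {S, A, B, D, E, F}.
None of the earlier sets intersect F, but {S, A, B, D, E, F} does.

2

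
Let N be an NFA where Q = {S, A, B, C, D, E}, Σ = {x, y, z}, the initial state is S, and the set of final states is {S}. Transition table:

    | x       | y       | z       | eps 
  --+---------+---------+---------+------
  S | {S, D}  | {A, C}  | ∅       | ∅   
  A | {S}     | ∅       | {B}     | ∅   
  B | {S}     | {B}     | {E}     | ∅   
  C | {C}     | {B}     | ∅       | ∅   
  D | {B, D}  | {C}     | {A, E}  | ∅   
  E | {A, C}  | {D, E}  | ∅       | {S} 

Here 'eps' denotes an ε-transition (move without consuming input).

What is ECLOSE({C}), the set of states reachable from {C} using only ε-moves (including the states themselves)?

{C}

Begin with {C}.
No ε-moves leave this set, so the closure equals the set itself.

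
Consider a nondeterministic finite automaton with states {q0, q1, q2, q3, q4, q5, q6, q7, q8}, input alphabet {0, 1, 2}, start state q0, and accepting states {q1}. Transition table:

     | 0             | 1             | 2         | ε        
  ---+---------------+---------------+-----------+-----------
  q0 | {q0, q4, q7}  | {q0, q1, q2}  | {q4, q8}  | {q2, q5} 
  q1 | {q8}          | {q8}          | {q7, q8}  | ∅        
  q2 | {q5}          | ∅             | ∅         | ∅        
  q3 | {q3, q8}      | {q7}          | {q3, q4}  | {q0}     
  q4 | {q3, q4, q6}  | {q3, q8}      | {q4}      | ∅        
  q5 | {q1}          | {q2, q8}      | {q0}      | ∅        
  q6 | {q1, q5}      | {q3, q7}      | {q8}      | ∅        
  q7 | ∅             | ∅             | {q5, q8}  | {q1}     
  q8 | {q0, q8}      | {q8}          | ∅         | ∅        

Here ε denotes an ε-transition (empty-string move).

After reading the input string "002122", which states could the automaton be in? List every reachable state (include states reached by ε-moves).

{q0, q1, q2, q3, q4, q5, q7, q8}

Start: ε-closure({q0}) = {q0, q2, q5}.
Read '0': {q0, q2, q5} → {q0, q1, q2, q4, q5, q7}.
Read '0': {q0, q1, q2, q4, q5, q7} → {q0, q1, q2, q3, q4, q5, q6, q7, q8}.
Read '2': {q0, q1, q2, q3, q4, q5, q6, q7, q8} → {q0, q1, q2, q3, q4, q5, q7, q8}.
Read '1': {q0, q1, q2, q3, q4, q5, q7, q8} → {q0, q1, q2, q3, q5, q7, q8}.
Read '2': {q0, q1, q2, q3, q5, q7, q8} → {q0, q1, q2, q3, q4, q5, q7, q8}.
Read '2': {q0, q1, q2, q3, q4, q5, q7, q8} → {q0, q1, q2, q3, q4, q5, q7, q8}.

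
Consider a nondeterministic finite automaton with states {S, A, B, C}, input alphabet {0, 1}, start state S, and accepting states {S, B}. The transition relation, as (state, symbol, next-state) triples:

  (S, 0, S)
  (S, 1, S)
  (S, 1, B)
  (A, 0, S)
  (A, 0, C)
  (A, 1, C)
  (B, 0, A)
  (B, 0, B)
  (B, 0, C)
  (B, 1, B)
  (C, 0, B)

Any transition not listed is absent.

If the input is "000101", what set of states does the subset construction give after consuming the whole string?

Start in {S}.
Read '0': S→{S}; now {S}.
Read '0': S→{S}; now {S}.
Read '0': S→{S}; now {S}.
Read '1': S→{S, B}; now {S, B}.
Read '0': S→{S}, B→{A, B, C}; now {S, A, B, C}.
Read '1': S→{S, B}, A→{C}, B→{B}, C→∅; now {S, B, C}.

{S, B, C}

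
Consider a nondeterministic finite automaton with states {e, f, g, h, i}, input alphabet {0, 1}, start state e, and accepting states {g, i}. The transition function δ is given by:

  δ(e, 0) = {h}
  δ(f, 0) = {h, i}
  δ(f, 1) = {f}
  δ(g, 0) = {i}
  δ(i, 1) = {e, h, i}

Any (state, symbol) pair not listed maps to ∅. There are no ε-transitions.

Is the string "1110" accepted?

No

Start in {e}.
Read '1': {e} → ∅.
The set is empty and remains empty for the remaining 3 symbols.
The final set ∅ contains no accepting state.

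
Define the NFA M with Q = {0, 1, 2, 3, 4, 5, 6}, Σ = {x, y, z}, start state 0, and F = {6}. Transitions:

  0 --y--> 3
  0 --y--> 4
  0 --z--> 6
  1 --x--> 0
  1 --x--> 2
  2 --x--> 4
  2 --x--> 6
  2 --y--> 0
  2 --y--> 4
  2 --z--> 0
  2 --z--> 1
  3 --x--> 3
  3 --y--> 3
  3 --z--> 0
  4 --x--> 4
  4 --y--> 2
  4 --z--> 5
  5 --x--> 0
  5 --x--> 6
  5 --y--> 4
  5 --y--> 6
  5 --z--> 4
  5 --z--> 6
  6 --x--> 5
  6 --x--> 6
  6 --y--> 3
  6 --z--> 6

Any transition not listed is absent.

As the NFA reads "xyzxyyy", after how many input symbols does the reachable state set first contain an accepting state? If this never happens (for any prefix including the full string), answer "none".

none

Start in {0}.
Read 'x': 0→∅; now ∅.
The set is empty and remains empty for the remaining 6 symbols.
No reachable set along the way intersects F.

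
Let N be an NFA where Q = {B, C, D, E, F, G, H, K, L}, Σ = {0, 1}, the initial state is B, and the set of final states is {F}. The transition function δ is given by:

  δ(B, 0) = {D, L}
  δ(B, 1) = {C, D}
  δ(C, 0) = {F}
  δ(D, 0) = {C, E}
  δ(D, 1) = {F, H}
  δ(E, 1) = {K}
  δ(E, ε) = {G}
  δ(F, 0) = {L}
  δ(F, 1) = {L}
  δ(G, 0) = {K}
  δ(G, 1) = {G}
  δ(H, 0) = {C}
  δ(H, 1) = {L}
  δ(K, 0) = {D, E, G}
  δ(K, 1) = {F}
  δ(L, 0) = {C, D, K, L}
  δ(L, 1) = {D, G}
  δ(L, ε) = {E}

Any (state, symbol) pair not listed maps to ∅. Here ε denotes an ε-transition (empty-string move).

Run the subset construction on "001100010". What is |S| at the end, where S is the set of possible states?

Start in {B}.
Read '0': {B} → {D, E, G, L}.
Read '0': {D, E, G, L} → {C, D, E, G, K, L}.
Read '1': {C, D, E, G, K, L} → {D, F, G, H, K}.
Read '1': {D, F, G, H, K} → {E, F, G, H, L}.
Read '0': {E, F, G, H, L} → {C, D, E, G, K, L}.
Read '0': {C, D, E, G, K, L} → {C, D, E, F, G, K, L}.
Read '0': {C, D, E, F, G, K, L} → {C, D, E, F, G, K, L}.
Read '1': {C, D, E, F, G, K, L} → {D, E, F, G, H, K, L}.
Read '0': {D, E, F, G, H, K, L} → {C, D, E, G, K, L}.
That set has 6 states.

6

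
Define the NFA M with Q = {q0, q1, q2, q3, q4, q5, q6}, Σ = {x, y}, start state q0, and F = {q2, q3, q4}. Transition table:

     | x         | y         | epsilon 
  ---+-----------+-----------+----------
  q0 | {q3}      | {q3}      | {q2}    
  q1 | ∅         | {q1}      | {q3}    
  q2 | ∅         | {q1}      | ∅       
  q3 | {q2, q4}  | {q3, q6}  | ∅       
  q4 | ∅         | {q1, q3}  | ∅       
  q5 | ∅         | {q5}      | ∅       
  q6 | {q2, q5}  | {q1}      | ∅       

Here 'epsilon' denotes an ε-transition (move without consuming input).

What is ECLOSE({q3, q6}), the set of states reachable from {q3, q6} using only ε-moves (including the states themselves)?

{q3, q6}

Begin with {q3, q6}.
No ε-moves leave this set, so the closure equals the set itself.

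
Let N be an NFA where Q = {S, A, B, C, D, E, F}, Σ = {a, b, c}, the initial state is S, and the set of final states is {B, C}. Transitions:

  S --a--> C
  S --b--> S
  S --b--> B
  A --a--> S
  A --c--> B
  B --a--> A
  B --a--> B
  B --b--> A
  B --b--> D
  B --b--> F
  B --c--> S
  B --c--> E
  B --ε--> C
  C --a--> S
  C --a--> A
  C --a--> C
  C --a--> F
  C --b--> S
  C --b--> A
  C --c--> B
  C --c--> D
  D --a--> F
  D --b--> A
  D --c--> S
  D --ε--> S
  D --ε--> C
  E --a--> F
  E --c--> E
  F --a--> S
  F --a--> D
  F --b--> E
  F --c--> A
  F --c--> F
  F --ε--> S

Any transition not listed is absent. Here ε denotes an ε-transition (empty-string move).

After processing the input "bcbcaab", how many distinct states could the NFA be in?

7

Start in {S}.
Read 'b': S→{S, B}; union {S, B}; ε-closure = {S, B, C}.
Read 'c': S→∅, B→{S, E}, C→{B, D}; union {S, B, D, E}; ε-closure = {S, B, C, D, E}.
Read 'b': S→{S, B}, B→{A, D, F}, C→{S, A}, D→{A}, E→∅; union {S, A, B, D, F}; ε-closure = {S, A, B, C, D, F}.
Read 'c': S→∅, A→{B}, B→{S, E}, C→{B, D}, D→{S}, F→{A, F}; union {S, A, B, D, E, F}; ε-closure = {S, A, B, C, D, E, F}.
Read 'a': S→{C}, A→{S}, B→{A, B}, C→{S, A, C, F}, D→{F}, E→{F}, F→{S, D}; now {S, A, B, C, D, F}.
Read 'a': S→{C}, A→{S}, B→{A, B}, C→{S, A, C, F}, D→{F}, F→{S, D}; now {S, A, B, C, D, F}.
Read 'b': S→{S, B}, A→∅, B→{A, D, F}, C→{S, A}, D→{A}, F→{E}; union {S, A, B, D, E, F}; ε-closure = {S, A, B, C, D, E, F}.
That set has 7 states.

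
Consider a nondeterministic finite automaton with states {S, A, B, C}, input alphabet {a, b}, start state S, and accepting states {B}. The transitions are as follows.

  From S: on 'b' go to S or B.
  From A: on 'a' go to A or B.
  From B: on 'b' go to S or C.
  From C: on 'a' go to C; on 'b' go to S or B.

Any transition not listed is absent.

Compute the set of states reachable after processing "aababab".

∅

Start in {S}.
Read 'a': {S} → ∅.
The set is empty and remains empty for the remaining 6 symbols.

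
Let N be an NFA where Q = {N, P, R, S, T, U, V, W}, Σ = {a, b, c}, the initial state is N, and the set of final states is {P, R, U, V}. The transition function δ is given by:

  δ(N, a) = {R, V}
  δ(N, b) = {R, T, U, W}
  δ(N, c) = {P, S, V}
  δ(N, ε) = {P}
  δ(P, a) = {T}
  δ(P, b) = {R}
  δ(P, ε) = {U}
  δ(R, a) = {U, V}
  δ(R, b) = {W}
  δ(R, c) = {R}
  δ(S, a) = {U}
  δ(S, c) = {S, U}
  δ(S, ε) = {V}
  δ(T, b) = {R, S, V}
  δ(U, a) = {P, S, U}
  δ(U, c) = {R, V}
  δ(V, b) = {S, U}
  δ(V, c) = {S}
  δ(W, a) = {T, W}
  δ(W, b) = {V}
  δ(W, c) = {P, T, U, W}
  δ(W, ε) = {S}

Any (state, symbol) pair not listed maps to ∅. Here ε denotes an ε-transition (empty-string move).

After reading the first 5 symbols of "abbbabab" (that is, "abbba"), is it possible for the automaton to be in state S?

Yes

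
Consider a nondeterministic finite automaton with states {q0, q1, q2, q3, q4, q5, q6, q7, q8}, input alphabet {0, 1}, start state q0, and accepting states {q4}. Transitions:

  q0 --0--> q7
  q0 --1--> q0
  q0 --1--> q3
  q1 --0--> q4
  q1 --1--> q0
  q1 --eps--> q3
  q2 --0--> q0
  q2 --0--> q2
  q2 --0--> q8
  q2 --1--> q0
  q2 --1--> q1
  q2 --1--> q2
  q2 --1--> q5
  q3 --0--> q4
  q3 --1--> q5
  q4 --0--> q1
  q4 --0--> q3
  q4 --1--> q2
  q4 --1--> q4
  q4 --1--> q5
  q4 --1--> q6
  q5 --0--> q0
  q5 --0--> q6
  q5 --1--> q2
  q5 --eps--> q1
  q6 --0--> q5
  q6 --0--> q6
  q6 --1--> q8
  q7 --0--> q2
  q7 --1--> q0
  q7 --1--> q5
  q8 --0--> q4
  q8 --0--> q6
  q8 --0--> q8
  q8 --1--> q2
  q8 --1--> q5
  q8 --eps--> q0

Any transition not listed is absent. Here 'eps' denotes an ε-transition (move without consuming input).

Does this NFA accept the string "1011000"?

Yes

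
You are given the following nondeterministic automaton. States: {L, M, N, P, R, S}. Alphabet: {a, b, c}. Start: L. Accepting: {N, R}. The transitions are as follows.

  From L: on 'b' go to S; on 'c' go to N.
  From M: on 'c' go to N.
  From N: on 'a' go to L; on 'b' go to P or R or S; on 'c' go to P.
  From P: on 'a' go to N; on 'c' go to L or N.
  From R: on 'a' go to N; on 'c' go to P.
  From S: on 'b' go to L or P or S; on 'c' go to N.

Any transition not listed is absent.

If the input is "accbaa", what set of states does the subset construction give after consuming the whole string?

∅

Start in {L}.
Read 'a': {L} → ∅.
The set is empty and remains empty for the remaining 5 symbols.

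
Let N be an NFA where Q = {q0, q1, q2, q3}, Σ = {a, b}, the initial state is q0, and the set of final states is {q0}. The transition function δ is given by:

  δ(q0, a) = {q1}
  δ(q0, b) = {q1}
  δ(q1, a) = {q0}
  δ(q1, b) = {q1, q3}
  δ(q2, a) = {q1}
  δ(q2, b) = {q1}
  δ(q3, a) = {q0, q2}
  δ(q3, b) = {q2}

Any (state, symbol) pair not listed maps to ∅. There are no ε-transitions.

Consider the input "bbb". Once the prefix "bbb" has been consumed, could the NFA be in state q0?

No

Start in {q0}.
Read 'b': {q0} → {q1}.
Read 'b': {q1} → {q1, q3}.
Read 'b': {q1, q3} → {q1, q2, q3}.
State q0 is not in {q1, q2, q3}.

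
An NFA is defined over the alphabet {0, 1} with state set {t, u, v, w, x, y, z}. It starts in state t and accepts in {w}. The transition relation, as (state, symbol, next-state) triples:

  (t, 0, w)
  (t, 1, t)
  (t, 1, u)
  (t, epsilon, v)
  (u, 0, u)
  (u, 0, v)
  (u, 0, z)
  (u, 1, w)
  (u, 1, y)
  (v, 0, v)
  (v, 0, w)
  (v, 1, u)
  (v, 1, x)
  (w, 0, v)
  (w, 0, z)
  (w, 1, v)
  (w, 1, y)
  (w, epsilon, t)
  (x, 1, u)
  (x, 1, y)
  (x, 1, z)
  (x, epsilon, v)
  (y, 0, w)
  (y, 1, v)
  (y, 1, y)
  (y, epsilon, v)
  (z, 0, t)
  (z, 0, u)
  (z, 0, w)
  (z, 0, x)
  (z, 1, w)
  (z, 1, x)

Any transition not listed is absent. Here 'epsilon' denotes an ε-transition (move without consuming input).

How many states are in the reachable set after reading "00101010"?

5

Start: ε-closure({t}) = {t, v}.
Read '0': t→{w}, v→{v, w}; union {v, w}; ε-closure = {t, v, w}.
Read '0': t→{w}, v→{v, w}, w→{v, z}; union {v, w, z}; ε-closure = {t, v, w, z}.
Read '1': t→{t, u}, v→{u, x}, w→{v, y}, z→{w, x}; now {t, u, v, w, x, y}.
Read '0': t→{w}, u→{u, v, z}, v→{v, w}, w→{v, z}, x→∅, y→{w}; union {u, v, w, z}; ε-closure = {t, u, v, w, z}.
Read '1': t→{t, u}, u→{w, y}, v→{u, x}, w→{v, y}, z→{w, x}; now {t, u, v, w, x, y}.
Read '0': t→{w}, u→{u, v, z}, v→{v, w}, w→{v, z}, x→∅, y→{w}; union {u, v, w, z}; ε-closure = {t, u, v, w, z}.
Read '1': t→{t, u}, u→{w, y}, v→{u, x}, w→{v, y}, z→{w, x}; now {t, u, v, w, x, y}.
Read '0': t→{w}, u→{u, v, z}, v→{v, w}, w→{v, z}, x→∅, y→{w}; union {u, v, w, z}; ε-closure = {t, u, v, w, z}.
That set has 5 states.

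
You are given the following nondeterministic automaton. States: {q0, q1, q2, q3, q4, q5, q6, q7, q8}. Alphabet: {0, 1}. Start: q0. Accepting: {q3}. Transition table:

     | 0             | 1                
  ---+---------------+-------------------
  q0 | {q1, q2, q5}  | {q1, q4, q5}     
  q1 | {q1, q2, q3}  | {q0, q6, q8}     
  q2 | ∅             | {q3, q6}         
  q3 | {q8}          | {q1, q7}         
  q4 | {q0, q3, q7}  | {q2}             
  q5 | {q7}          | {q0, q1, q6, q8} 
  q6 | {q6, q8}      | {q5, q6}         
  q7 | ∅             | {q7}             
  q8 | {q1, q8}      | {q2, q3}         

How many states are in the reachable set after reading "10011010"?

Start in {q0}.
Read '1': q0→{q1, q4, q5}; now {q1, q4, q5}.
Read '0': q1→{q1, q2, q3}, q4→{q0, q3, q7}, q5→{q7}; now {q0, q1, q2, q3, q7}.
Read '0': q0→{q1, q2, q5}, q1→{q1, q2, q3}, q2→∅, q3→{q8}, q7→∅; now {q1, q2, q3, q5, q8}.
Read '1': q1→{q0, q6, q8}, q2→{q3, q6}, q3→{q1, q7}, q5→{q0, q1, q6, q8}, q8→{q2, q3}; now {q0, q1, q2, q3, q6, q7, q8}.
Read '1': q0→{q1, q4, q5}, q1→{q0, q6, q8}, q2→{q3, q6}, q3→{q1, q7}, q6→{q5, q6}, q7→{q7}, q8→{q2, q3}; now {q0, q1, q2, q3, q4, q5, q6, q7, q8}.
Read '0': q0→{q1, q2, q5}, q1→{q1, q2, q3}, q2→∅, q3→{q8}, q4→{q0, q3, q7}, q5→{q7}, q6→{q6, q8}, q7→∅, q8→{q1, q8}; now {q0, q1, q2, q3, q5, q6, q7, q8}.
Read '1': q0→{q1, q4, q5}, q1→{q0, q6, q8}, q2→{q3, q6}, q3→{q1, q7}, q5→{q0, q1, q6, q8}, q6→{q5, q6}, q7→{q7}, q8→{q2, q3}; now {q0, q1, q2, q3, q4, q5, q6, q7, q8}.
Read '0': q0→{q1, q2, q5}, q1→{q1, q2, q3}, q2→∅, q3→{q8}, q4→{q0, q3, q7}, q5→{q7}, q6→{q6, q8}, q7→∅, q8→{q1, q8}; now {q0, q1, q2, q3, q5, q6, q7, q8}.
That set has 8 states.

8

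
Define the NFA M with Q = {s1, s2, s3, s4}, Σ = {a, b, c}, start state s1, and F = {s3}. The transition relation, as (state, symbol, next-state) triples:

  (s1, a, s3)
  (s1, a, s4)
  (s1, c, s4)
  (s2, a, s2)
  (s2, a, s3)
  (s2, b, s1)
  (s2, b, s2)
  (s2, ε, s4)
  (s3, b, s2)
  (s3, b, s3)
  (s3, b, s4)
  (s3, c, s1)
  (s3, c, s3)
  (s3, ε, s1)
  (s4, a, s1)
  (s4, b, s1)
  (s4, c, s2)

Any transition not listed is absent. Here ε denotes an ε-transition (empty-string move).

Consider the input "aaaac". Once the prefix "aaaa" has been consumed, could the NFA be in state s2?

Start in {s1}.
Read 'a': s1→{s3, s4}; union {s3, s4}; ε-closure = {s1, s3, s4}.
Read 'a': s1→{s3, s4}, s3→∅, s4→{s1}; now {s1, s3, s4}.
Read 'a': s1→{s3, s4}, s3→∅, s4→{s1}; now {s1, s3, s4}.
Read 'a': s1→{s3, s4}, s3→∅, s4→{s1}; now {s1, s3, s4}.
State s2 is not in {s1, s3, s4}.

No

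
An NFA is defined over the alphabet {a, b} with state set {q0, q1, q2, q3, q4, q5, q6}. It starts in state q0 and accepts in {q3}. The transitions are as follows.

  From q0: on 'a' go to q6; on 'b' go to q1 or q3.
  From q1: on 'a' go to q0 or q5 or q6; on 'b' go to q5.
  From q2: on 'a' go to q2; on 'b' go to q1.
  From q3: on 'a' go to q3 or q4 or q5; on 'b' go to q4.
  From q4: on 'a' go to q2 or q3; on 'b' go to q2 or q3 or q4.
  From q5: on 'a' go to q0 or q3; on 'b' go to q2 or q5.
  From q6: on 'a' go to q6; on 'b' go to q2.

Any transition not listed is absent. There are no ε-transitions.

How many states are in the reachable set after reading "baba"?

6

Start in {q0}.
Read 'b': q0→{q1, q3}; now {q1, q3}.
Read 'a': q1→{q0, q5, q6}, q3→{q3, q4, q5}; now {q0, q3, q4, q5, q6}.
Read 'b': q0→{q1, q3}, q3→{q4}, q4→{q2, q3, q4}, q5→{q2, q5}, q6→{q2}; now {q1, q2, q3, q4, q5}.
Read 'a': q1→{q0, q5, q6}, q2→{q2}, q3→{q3, q4, q5}, q4→{q2, q3}, q5→{q0, q3}; now {q0, q2, q3, q4, q5, q6}.
That set has 6 states.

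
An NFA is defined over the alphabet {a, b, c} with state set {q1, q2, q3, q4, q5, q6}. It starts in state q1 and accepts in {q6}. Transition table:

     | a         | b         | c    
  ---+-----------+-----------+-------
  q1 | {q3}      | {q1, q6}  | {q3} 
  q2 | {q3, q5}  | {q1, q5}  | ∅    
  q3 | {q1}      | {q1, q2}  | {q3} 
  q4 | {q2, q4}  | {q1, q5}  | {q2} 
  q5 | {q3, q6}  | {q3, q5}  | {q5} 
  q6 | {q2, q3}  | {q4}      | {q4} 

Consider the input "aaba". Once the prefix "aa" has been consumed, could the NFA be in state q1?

Start in {q1}.
Read 'a': {q1} → {q3}.
Read 'a': {q3} → {q1}.
State q1 is in {q1}.

Yes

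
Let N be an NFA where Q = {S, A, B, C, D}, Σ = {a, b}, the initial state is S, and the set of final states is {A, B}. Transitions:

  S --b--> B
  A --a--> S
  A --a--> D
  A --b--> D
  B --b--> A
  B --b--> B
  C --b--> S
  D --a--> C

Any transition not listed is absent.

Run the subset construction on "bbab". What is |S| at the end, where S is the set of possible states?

1

Start in {S}.
Read 'b': {S} → {B}.
Read 'b': {B} → {A, B}.
Read 'a': {A, B} → {S, D}.
Read 'b': {S, D} → {B}.
That set has 1 state.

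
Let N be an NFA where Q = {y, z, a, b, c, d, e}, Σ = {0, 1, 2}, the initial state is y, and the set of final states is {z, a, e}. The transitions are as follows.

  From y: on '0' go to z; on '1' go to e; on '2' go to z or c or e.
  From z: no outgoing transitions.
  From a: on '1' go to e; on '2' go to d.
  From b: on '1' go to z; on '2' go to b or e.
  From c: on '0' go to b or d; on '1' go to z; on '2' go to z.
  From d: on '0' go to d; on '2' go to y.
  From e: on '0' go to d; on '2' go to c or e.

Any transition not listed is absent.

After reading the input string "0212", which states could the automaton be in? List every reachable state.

∅

Start in {y}.
Read '0': y→{z}; now {z}.
Read '2': z→∅; now ∅.
The set is empty and remains empty for the remaining 2 symbols.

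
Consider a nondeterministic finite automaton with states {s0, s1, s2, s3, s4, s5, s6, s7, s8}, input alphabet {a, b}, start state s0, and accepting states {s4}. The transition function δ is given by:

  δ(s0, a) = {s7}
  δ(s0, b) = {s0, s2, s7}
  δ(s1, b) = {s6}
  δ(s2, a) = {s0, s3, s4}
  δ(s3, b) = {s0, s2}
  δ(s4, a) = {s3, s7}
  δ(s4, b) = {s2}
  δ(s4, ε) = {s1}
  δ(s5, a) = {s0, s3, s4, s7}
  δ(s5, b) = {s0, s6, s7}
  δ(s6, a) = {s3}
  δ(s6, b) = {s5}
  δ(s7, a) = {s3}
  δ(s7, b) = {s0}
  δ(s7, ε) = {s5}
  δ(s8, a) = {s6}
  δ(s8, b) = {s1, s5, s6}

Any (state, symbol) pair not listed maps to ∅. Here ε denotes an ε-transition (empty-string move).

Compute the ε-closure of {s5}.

Begin with {s5}.
No ε-moves leave this set, so the closure equals the set itself.

{s5}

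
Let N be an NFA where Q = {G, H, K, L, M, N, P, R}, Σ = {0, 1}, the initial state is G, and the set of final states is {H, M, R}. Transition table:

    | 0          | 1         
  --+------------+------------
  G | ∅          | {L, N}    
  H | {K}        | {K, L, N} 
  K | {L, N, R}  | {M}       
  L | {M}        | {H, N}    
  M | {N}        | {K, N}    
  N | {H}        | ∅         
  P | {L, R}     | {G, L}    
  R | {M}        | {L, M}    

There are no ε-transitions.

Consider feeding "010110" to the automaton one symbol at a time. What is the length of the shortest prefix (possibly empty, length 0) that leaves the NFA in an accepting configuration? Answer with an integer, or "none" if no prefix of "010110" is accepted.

none

Start in {G}.
Read '0': {G} → ∅.
The set is empty and remains empty for the remaining 5 symbols.
No reachable set along the way intersects F.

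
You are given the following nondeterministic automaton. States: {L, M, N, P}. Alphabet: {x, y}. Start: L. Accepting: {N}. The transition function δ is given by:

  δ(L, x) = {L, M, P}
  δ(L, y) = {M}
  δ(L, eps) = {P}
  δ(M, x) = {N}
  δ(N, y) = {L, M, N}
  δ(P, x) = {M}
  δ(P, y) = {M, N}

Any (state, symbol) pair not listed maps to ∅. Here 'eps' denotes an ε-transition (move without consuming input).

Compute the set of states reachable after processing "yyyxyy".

{L, M, N, P}

Start: ε-closure({L}) = {L, P}.
Read 'y': {L, P} → {M, N}.
Read 'y': {M, N} → {L, M, N, P}.
Read 'y': {L, M, N, P} → {L, M, N, P}.
Read 'x': {L, M, N, P} → {L, M, N, P}.
Read 'y': {L, M, N, P} → {L, M, N, P}.
Read 'y': {L, M, N, P} → {L, M, N, P}.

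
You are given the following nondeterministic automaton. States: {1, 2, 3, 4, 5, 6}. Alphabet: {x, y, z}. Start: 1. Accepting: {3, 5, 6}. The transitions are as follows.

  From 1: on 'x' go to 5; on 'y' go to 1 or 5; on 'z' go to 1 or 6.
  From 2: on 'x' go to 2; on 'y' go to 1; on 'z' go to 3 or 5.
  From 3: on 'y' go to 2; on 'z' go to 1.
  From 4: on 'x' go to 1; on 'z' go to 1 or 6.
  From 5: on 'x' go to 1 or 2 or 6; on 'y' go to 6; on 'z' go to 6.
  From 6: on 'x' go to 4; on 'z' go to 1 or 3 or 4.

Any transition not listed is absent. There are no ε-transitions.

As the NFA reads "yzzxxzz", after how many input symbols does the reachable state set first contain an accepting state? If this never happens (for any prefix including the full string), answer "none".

Start in {1}.
Read 'y': 1→{1, 5}; now {1, 5}.
None of the earlier sets intersect F, but {1, 5} does.

1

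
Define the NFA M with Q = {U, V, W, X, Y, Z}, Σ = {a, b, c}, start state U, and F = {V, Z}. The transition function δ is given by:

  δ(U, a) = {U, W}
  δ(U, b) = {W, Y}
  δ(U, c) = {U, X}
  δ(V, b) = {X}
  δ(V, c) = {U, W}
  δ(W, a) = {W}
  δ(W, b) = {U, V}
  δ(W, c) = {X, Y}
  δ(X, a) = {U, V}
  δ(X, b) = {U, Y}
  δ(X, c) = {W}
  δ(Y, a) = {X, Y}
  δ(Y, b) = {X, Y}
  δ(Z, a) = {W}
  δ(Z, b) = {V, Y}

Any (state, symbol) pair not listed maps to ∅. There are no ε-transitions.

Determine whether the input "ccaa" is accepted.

No

Start in {U}.
Read 'c': U→{U, X}; now {U, X}.
Read 'c': U→{U, X}, X→{W}; now {U, W, X}.
Read 'a': U→{U, W}, W→{W}, X→{U, V}; now {U, V, W}.
Read 'a': U→{U, W}, V→∅, W→{W}; now {U, W}.
The final set {U, W} contains no accepting state.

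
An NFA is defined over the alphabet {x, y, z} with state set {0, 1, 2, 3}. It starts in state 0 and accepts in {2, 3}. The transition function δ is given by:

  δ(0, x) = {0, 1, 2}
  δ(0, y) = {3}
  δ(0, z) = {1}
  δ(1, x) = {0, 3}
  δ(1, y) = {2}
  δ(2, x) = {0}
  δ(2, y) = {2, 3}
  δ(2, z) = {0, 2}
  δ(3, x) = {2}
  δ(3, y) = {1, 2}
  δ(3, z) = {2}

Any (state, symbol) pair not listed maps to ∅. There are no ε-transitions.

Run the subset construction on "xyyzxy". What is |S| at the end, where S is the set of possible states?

2

Start in {0}.
Read 'x': 0→{0, 1, 2}; now {0, 1, 2}.
Read 'y': 0→{3}, 1→{2}, 2→{2, 3}; now {2, 3}.
Read 'y': 2→{2, 3}, 3→{1, 2}; now {1, 2, 3}.
Read 'z': 1→∅, 2→{0, 2}, 3→{2}; now {0, 2}.
Read 'x': 0→{0, 1, 2}, 2→{0}; now {0, 1, 2}.
Read 'y': 0→{3}, 1→{2}, 2→{2, 3}; now {2, 3}.
That set has 2 states.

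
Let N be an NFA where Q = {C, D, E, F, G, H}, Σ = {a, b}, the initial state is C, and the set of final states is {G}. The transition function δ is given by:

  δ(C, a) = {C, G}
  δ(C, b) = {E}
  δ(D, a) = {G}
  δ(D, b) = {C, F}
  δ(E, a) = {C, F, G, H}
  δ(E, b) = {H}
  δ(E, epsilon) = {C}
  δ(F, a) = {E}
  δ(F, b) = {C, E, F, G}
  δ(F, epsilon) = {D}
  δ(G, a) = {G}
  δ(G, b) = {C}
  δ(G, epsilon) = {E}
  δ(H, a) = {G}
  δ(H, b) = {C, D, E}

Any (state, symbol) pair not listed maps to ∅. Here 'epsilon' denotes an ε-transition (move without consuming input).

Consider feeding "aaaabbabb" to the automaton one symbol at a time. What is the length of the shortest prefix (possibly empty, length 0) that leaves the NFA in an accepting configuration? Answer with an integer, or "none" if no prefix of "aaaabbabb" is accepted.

Start in {C}.
Read 'a': C→{C, G}; union {C, G}; ε-closure = {C, E, G}.
None of the earlier sets intersect F, but {C, E, G} does.

1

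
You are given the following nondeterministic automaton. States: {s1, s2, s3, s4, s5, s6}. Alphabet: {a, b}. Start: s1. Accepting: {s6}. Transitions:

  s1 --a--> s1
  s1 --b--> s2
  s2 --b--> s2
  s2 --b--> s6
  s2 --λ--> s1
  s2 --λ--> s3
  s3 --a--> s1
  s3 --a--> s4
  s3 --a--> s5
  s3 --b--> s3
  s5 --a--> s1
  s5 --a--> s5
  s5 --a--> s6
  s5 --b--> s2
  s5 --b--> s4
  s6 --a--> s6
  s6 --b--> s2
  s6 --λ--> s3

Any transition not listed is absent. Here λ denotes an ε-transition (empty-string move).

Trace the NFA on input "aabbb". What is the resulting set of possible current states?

{s1, s2, s3, s6}

Start in {s1}.
Read 'a': s1→{s1}; now {s1}.
Read 'a': s1→{s1}; now {s1}.
Read 'b': s1→{s2}; union {s2}; ε-closure = {s1, s2, s3}.
Read 'b': s1→{s2}, s2→{s2, s6}, s3→{s3}; union {s2, s3, s6}; ε-closure = {s1, s2, s3, s6}.
Read 'b': s1→{s2}, s2→{s2, s6}, s3→{s3}, s6→{s2}; union {s2, s3, s6}; ε-closure = {s1, s2, s3, s6}.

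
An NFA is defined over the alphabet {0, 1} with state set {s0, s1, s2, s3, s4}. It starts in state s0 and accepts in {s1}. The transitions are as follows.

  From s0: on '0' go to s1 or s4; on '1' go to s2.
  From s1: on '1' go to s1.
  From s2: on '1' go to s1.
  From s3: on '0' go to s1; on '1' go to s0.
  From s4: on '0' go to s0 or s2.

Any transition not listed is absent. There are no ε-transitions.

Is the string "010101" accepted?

Start in {s0}.
Read '0': {s0} → {s1, s4}.
Read '1': {s1, s4} → {s1}.
Read '0': {s1} → ∅.
The set is empty and remains empty for the remaining 3 symbols.
The final set ∅ contains no accepting state.

No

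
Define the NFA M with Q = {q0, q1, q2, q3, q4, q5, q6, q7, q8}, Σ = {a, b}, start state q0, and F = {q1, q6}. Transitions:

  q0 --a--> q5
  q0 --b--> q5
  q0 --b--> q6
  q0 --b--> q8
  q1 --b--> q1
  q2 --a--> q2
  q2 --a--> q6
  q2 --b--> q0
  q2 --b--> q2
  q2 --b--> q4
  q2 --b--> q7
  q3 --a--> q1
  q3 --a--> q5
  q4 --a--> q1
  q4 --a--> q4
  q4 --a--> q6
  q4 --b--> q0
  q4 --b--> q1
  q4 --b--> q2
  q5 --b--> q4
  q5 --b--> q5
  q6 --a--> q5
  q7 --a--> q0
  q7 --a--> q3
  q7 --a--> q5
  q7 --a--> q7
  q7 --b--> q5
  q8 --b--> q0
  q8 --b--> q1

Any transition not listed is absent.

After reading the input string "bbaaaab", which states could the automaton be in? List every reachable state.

Start in {q0}.
Read 'b': {q0} → {q5, q6, q8}.
Read 'b': {q5, q6, q8} → {q0, q1, q4, q5}.
Read 'a': {q0, q1, q4, q5} → {q1, q4, q5, q6}.
Read 'a': {q1, q4, q5, q6} → {q1, q4, q5, q6}.
Read 'a': {q1, q4, q5, q6} → {q1, q4, q5, q6}.
Read 'a': {q1, q4, q5, q6} → {q1, q4, q5, q6}.
Read 'b': {q1, q4, q5, q6} → {q0, q1, q2, q4, q5}.

{q0, q1, q2, q4, q5}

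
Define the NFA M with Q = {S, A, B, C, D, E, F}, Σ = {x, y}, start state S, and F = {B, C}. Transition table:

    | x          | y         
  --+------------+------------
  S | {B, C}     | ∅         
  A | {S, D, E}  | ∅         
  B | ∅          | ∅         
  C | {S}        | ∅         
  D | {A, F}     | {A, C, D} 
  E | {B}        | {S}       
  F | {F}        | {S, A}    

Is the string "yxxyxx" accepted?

No

Start in {S}.
Read 'y': S→∅; now ∅.
The set is empty and remains empty for the remaining 5 symbols.
The final set ∅ contains no accepting state.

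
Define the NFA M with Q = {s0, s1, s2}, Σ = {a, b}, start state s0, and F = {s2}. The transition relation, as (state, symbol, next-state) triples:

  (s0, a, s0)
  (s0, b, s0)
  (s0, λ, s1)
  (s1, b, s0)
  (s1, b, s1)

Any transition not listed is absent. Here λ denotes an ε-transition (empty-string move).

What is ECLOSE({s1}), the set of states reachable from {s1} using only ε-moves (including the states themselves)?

{s1}

Begin with {s1}.
No ε-moves leave this set, so the closure equals the set itself.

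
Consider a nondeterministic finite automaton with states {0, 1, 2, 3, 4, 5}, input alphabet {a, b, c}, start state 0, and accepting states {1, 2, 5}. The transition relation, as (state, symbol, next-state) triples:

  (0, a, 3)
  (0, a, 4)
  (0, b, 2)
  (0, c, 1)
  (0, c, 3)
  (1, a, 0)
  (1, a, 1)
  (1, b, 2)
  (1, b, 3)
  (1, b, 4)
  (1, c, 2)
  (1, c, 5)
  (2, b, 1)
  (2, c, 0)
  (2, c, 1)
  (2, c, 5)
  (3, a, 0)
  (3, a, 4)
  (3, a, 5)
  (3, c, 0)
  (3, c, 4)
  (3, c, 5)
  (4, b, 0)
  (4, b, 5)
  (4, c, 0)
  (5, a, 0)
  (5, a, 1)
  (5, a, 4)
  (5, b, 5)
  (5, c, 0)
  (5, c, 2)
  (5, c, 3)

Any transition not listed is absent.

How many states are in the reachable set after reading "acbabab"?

5

Start in {0}.
Read 'a': 0→{3, 4}; now {3, 4}.
Read 'c': 3→{0, 4, 5}, 4→{0}; now {0, 4, 5}.
Read 'b': 0→{2}, 4→{0, 5}, 5→{5}; now {0, 2, 5}.
Read 'a': 0→{3, 4}, 2→∅, 5→{0, 1, 4}; now {0, 1, 3, 4}.
Read 'b': 0→{2}, 1→{2, 3, 4}, 3→∅, 4→{0, 5}; now {0, 2, 3, 4, 5}.
Read 'a': 0→{3, 4}, 2→∅, 3→{0, 4, 5}, 4→∅, 5→{0, 1, 4}; now {0, 1, 3, 4, 5}.
Read 'b': 0→{2}, 1→{2, 3, 4}, 3→∅, 4→{0, 5}, 5→{5}; now {0, 2, 3, 4, 5}.
That set has 5 states.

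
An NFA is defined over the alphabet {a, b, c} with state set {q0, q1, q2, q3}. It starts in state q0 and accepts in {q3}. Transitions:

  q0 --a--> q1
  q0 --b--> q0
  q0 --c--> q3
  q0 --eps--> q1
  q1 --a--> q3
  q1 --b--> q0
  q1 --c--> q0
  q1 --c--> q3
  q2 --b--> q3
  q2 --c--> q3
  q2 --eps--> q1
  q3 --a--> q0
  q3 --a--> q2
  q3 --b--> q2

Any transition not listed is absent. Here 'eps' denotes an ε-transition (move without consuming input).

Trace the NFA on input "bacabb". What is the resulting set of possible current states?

{q0, q1, q2, q3}

Start: ε-closure({q0}) = {q0, q1}.
Read 'b': {q0, q1} → {q0, q1}.
Read 'a': {q0, q1} → {q1, q3}.
Read 'c': {q1, q3} → {q0, q1, q3}.
Read 'a': {q0, q1, q3} → {q0, q1, q2, q3}.
Read 'b': {q0, q1, q2, q3} → {q0, q1, q2, q3}.
Read 'b': {q0, q1, q2, q3} → {q0, q1, q2, q3}.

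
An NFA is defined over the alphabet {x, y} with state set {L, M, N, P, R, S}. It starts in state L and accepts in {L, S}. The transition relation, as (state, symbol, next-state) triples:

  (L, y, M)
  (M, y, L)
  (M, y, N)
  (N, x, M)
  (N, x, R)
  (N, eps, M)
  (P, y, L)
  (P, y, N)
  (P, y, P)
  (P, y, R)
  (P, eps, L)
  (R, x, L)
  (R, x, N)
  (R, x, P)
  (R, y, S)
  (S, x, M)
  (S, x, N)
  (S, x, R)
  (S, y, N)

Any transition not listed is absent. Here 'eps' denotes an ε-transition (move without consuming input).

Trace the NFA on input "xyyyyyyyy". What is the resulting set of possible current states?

Start in {L}.
Read 'x': {L} → ∅.
The set is empty and remains empty for the remaining 8 symbols.

∅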